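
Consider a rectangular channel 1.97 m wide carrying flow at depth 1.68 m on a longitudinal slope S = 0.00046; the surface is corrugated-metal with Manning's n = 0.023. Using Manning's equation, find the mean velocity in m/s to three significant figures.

A = b·y = 1.97 × 1.68 = 3.310 m²
P = b + 2y = 1.97 + 2×1.68 = 5.330 m
R = A/P = 3.310/5.330 = 0.6209 m
Q = (1/n)·A·R^(2/3)·S^(1/2) = (1/0.023) × 3.310 × 0.6209^(2/3) × 0.00046^(1/2) = 2.246 m³/s
V = Q/A = 2.246/3.310 = 0.6787 m/s

0.679 m/s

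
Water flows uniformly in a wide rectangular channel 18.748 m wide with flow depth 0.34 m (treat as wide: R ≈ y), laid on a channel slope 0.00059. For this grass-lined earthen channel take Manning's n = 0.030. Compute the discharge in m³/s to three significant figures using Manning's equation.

2.51 m³/s

A = b·y = 18.748 × 0.34 = 6.374 m²
Wide channel: R ≈ y = 0.34 m
Q = (1/n)·A·R^(2/3)·S^(1/2) = (1/0.030) × 6.374 × 0.3400^(2/3) × 0.00059^(1/2) = 2.514 m³/s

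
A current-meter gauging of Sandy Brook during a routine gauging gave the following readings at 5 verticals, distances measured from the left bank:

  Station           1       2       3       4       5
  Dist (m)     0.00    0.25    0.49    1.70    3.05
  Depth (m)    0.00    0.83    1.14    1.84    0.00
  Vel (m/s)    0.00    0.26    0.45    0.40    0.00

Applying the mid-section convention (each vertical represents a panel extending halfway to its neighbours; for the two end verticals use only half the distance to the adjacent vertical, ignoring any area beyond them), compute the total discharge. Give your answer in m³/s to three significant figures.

w_2 = (0.49 − 0.00)/2 = 0.245 m; q_2 = 0.26 × 0.83 × 0.245 = 0.05287 m³/s
w_3 = (1.70 − 0.25)/2 = 0.725 m; q_3 = 0.45 × 1.14 × 0.725 = 0.3719 m³/s
w_4 = (3.05 − 0.49)/2 = 1.28 m; q_4 = 0.40 × 1.84 × 1.28 = 0.9421 m³/s
Stations 1, 5 contribute zero (depth or velocity is 0).
Q = Σ qᵢ = 1.367 m³/s

1.37 m³/s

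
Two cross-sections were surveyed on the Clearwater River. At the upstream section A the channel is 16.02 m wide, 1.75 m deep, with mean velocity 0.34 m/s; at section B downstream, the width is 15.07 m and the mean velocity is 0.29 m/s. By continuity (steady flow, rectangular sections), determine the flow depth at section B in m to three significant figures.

Q = A₁V₁ = (16.02×1.75) × 0.34 = 9.532 m³/s
d₂ = Q/(b₂ V₂) = 9.532/(15.07×0.29) = 2.181 m

2.18 m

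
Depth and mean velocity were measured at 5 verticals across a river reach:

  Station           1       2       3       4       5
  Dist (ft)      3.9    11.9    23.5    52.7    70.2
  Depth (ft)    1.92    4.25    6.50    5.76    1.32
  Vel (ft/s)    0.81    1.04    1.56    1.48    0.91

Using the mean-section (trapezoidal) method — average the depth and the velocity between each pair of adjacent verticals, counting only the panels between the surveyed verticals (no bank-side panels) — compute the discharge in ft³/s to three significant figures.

450 ft³/s

Panel 1-2: Δb = 8 ft, d̄ = (1.92+4.25)/2 = 3.085, v̄ = (0.81+1.04)/2 = 0.925 → q = 8×3.085×0.925 = 22.83 ft³/s
Panel 2-3: Δb = 11.6 ft, d̄ = (4.25+6.50)/2 = 5.375, v̄ = (1.04+1.56)/2 = 1.3 → q = 11.6×5.375×1.3 = 81.06 ft³/s
Panel 3-4: Δb = 29.2 ft, d̄ = (6.50+5.76)/2 = 6.13, v̄ = (1.56+1.48)/2 = 1.52 → q = 29.2×6.13×1.52 = 272.1 ft³/s
Panel 4-5: Δb = 17.5 ft, d̄ = (5.76+1.32)/2 = 3.54, v̄ = (1.48+0.91)/2 = 1.195 → q = 17.5×3.54×1.195 = 74.03 ft³/s
Q = Σ q = 450.0 ft³/s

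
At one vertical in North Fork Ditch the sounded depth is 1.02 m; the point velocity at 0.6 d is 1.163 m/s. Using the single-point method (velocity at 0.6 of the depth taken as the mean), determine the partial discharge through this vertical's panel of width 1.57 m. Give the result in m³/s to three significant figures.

v̄ = v₀.₆ = 1.163 m/s
q = v̄ × d × w = 1.163 × 1.02 × 1.57 = 1.862 m³/s

1.86 m³/s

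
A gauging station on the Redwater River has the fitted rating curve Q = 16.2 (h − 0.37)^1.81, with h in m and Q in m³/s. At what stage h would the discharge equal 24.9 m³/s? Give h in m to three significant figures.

h − h₀ = (Q/C)^(1/b) = (24.9/16.2)^(1/1.81) = 1.268 m
h = 0.37 + 1.268 = 1.638 m

1.64 m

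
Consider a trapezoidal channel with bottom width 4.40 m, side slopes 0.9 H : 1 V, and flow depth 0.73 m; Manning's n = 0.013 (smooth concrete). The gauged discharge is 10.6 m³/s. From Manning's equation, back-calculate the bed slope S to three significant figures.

A = (b + z·y)·y = (4.40 + 0.9×0.73)×0.73 = 3.692 m²
P = b + 2y√(1+z²) = 4.40 + 2×0.73×√(1+0.9²) = 6.364 m
R = A/P = 3.692/6.364 = 0.5801 m
S = (Q·n / (1·A·R^(2/3)))² = (10.6×0.013 / (1×3.692×0.6955))² = 0.002880

0.00288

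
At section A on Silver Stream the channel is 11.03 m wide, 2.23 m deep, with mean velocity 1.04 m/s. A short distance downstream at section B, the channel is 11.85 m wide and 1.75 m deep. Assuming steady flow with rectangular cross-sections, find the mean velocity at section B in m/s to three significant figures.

Q = A₁V₁ = (11.03×2.23) × 1.04 = 25.58 m³/s
A₂ = 11.85 × 1.75 = 20.74 m²
V₂ = Q/A₂ = 25.58/20.74 = 1.234 m/s

1.23 m/s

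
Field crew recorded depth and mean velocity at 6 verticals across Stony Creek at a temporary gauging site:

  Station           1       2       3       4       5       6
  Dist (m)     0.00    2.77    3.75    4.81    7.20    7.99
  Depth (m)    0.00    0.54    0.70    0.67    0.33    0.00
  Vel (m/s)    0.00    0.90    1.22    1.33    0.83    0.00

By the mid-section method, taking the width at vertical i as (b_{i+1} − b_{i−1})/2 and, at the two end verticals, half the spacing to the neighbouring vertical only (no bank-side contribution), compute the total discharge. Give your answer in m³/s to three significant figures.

w_2 = (3.75 − 0.00)/2 = 1.875 m; q_2 = 0.90 × 0.54 × 1.875 = 0.9113 m³/s
w_3 = (4.81 − 2.77)/2 = 1.02 m; q_3 = 1.22 × 0.70 × 1.02 = 0.8711 m³/s
w_4 = (7.20 − 3.75)/2 = 1.725 m; q_4 = 1.33 × 0.67 × 1.725 = 1.537 m³/s
w_5 = (7.99 − 4.81)/2 = 1.59 m; q_5 = 0.83 × 0.33 × 1.59 = 0.4355 m³/s
Stations 1, 6 contribute zero (depth or velocity is 0).
Q = Σ qᵢ = 3.755 m³/s

3.75 m³/s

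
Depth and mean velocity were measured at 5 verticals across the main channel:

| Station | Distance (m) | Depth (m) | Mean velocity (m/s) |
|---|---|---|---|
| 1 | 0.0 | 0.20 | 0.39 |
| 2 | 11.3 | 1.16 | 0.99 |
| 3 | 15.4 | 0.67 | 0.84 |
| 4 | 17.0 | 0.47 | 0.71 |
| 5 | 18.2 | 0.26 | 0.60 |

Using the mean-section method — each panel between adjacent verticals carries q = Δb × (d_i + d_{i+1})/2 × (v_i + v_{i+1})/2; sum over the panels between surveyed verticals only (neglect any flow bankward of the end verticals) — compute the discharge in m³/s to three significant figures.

9.73 m³/s

Panel 1-2: Δb = 11.3 m, d̄ = (0.20+1.16)/2 = 0.68, v̄ = (0.39+0.99)/2 = 0.69 → q = 11.3×0.68×0.69 = 5.302 m³/s
Panel 2-3: Δb = 4.1 m, d̄ = (1.16+0.67)/2 = 0.915, v̄ = (0.99+0.84)/2 = 0.915 → q = 4.1×0.915×0.915 = 3.433 m³/s
Panel 3-4: Δb = 1.6 m, d̄ = (0.67+0.47)/2 = 0.57, v̄ = (0.84+0.71)/2 = 0.775 → q = 1.6×0.57×0.775 = 0.7068 m³/s
Panel 4-5: Δb = 1.2 m, d̄ = (0.47+0.26)/2 = 0.365, v̄ = (0.71+0.60)/2 = 0.655 → q = 1.2×0.365×0.655 = 0.2869 m³/s
Q = Σ q = 9.728 m³/s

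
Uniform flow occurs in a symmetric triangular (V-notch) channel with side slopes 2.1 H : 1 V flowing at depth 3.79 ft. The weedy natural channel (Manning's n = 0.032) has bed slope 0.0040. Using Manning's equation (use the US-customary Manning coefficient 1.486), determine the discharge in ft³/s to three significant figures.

127 ft³/s

A = z·y² = 2.1×3.79² = 30.16 ft²
P = 2y√(1+z²) = 2×3.79×√(1+2.1²) = 17.63 ft
R = A/P = 30.16/17.63 = 1.711 ft
Q = (1.486/n)·A·R^(2/3)·S^(1/2) = (1.486/0.032) × 30.16 × 1.711^(2/3) × 0.0040^(1/2) = 126.7 ft³/s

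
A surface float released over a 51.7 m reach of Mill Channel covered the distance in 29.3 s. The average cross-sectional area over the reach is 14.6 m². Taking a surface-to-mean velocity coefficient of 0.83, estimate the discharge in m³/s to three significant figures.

21.4 m³/s

v_surface = L / t̄ = 51.7 / 29.3 = 1.765 m/s
v_mean = 0.83 × 1.765 = 1.465 m/s
Q = A × v_mean = 14.6 × 1.465 = 21.38 m³/s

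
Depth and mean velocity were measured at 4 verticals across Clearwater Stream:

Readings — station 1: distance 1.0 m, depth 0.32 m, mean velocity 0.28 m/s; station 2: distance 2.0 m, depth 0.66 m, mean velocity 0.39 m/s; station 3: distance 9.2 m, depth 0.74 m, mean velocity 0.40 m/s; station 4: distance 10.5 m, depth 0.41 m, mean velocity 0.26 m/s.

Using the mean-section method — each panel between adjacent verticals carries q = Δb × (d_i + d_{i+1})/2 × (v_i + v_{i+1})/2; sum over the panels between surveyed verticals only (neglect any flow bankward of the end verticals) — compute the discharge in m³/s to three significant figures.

Panel 1-2: Δb = 1 m, d̄ = (0.32+0.66)/2 = 0.49, v̄ = (0.28+0.39)/2 = 0.335 → q = 1×0.49×0.335 = 0.1642 m³/s
Panel 2-3: Δb = 7.2 m, d̄ = (0.66+0.74)/2 = 0.7, v̄ = (0.39+0.40)/2 = 0.395 → q = 7.2×0.7×0.395 = 1.991 m³/s
Panel 3-4: Δb = 1.3 m, d̄ = (0.74+0.41)/2 = 0.575, v̄ = (0.40+0.26)/2 = 0.33 → q = 1.3×0.575×0.33 = 0.2467 m³/s
Q = Σ q = 2.402 m³/s

2.40 m³/s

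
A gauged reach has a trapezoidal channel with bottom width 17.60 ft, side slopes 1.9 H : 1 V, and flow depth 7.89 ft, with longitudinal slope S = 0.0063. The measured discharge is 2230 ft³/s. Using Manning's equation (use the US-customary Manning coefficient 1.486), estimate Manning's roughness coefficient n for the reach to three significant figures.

A = (b + z·y)·y = (17.60 + 1.9×7.89)×7.89 = 257.1 ft²
P = b + 2y√(1+z²) = 17.60 + 2×7.89×√(1+1.9²) = 51.48 ft
R = A/P = 257.1/51.48 = 4.995 ft
n = (1.486/Q)·A·R^(2/3)·S^(1/2) = (1.486/2230) × 257.1 × 2.922 × 0.07937 = 0.03974

0.0397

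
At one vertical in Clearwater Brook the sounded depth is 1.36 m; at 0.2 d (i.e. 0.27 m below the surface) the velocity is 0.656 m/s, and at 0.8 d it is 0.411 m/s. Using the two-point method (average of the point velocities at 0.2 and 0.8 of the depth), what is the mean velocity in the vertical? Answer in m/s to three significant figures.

0.534 m/s

v̄ = (0.656 + 0.411) / 2 = 0.5335 m/s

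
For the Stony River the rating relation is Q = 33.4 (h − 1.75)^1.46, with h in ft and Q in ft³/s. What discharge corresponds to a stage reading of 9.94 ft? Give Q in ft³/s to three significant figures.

Q = 33.4 × (9.94 − 1.75)^1.46 = 33.4 × 8.19^1.46 = 719.7 ft³/s

720 ft³/s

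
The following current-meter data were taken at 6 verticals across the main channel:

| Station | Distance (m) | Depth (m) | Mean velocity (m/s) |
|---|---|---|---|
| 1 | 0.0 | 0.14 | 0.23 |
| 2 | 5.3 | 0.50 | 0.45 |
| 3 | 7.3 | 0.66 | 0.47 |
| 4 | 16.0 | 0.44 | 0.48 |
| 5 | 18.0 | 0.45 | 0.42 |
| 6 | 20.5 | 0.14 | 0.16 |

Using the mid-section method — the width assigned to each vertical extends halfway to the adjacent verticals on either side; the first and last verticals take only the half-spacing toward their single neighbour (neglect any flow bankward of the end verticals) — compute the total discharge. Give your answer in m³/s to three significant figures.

4.15 m³/s

w_1 = (5.3 − 0.0)/2 = 2.65 m; q_1 = 0.23 × 0.14 × 2.65 = 0.08533 m³/s
w_2 = (7.3 − 0.0)/2 = 3.65 m; q_2 = 0.45 × 0.50 × 3.65 = 0.8213 m³/s
w_3 = (16.0 − 5.3)/2 = 5.35 m; q_3 = 0.47 × 0.66 × 5.35 = 1.660 m³/s
w_4 = (18.0 − 7.3)/2 = 5.35 m; q_4 = 0.48 × 0.44 × 5.35 = 1.130 m³/s
w_5 = (20.5 − 16.0)/2 = 2.25 m; q_5 = 0.42 × 0.45 × 2.25 = 0.4253 m³/s
w_6 = (20.5 − 18.0)/2 = 1.25 m; q_6 = 0.16 × 0.14 × 1.25 = 0.02800 m³/s
Q = Σ qᵢ = 4.149 m³/s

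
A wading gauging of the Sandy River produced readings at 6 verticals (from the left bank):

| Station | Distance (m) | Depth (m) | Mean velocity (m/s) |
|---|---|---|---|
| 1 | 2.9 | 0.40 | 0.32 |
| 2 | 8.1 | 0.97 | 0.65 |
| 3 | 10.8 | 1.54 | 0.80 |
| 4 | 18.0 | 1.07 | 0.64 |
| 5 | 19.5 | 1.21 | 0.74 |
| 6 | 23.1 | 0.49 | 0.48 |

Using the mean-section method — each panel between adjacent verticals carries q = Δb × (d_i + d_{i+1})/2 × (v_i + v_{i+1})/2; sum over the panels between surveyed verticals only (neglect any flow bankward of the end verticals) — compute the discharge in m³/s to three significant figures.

Panel 1-2: Δb = 5.2 m, d̄ = (0.40+0.97)/2 = 0.685, v̄ = (0.32+0.65)/2 = 0.485 → q = 5.2×0.685×0.485 = 1.728 m³/s
Panel 2-3: Δb = 2.7 m, d̄ = (0.97+1.54)/2 = 1.255, v̄ = (0.65+0.80)/2 = 0.725 → q = 2.7×1.255×0.725 = 2.457 m³/s
Panel 3-4: Δb = 7.2 m, d̄ = (1.54+1.07)/2 = 1.305, v̄ = (0.80+0.64)/2 = 0.72 → q = 7.2×1.305×0.72 = 6.765 m³/s
Panel 4-5: Δb = 1.5 m, d̄ = (1.07+1.21)/2 = 1.14, v̄ = (0.64+0.74)/2 = 0.69 → q = 1.5×1.14×0.69 = 1.180 m³/s
Panel 5-6: Δb = 3.6 m, d̄ = (1.21+0.49)/2 = 0.85, v̄ = (0.74+0.48)/2 = 0.61 → q = 3.6×0.85×0.61 = 1.867 m³/s
Q = Σ q = 14.00 m³/s

14.0 m³/s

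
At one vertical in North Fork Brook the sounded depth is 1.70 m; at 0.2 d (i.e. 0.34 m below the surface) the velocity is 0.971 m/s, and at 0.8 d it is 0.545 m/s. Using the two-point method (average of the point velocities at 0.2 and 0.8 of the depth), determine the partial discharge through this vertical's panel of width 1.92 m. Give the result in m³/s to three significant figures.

v̄ = (0.971 + 0.545) / 2 = 0.7580 m/s
q = v̄ × d × w = 0.7580 × 1.70 × 1.92 = 2.474 m³/s

2.47 m³/s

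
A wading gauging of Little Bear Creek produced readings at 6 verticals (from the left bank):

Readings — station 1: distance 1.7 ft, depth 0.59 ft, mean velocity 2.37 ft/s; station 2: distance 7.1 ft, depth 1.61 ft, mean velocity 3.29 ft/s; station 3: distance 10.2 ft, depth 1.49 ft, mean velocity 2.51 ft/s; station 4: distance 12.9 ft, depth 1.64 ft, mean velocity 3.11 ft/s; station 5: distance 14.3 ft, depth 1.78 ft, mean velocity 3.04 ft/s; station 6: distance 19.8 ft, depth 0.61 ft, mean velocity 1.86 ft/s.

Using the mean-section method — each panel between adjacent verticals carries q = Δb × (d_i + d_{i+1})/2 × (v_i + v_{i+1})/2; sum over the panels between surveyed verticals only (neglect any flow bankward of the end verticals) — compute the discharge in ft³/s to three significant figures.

Panel 1-2: Δb = 5.4 ft, d̄ = (0.59+1.61)/2 = 1.1, v̄ = (2.37+3.29)/2 = 2.83 → q = 5.4×1.1×2.83 = 16.81 ft³/s
Panel 2-3: Δb = 3.1 ft, d̄ = (1.61+1.49)/2 = 1.55, v̄ = (3.29+2.51)/2 = 2.9 → q = 3.1×1.55×2.9 = 13.93 ft³/s
Panel 3-4: Δb = 2.7 ft, d̄ = (1.49+1.64)/2 = 1.565, v̄ = (2.51+3.11)/2 = 2.81 → q = 2.7×1.565×2.81 = 11.87 ft³/s
Panel 4-5: Δb = 1.4 ft, d̄ = (1.64+1.78)/2 = 1.71, v̄ = (3.11+3.04)/2 = 3.075 → q = 1.4×1.71×3.075 = 7.362 ft³/s
Panel 5-6: Δb = 5.5 ft, d̄ = (1.78+0.61)/2 = 1.195, v̄ = (3.04+1.86)/2 = 2.45 → q = 5.5×1.195×2.45 = 16.10 ft³/s
Q = Σ q = 66.08 ft³/s

66.1 ft³/s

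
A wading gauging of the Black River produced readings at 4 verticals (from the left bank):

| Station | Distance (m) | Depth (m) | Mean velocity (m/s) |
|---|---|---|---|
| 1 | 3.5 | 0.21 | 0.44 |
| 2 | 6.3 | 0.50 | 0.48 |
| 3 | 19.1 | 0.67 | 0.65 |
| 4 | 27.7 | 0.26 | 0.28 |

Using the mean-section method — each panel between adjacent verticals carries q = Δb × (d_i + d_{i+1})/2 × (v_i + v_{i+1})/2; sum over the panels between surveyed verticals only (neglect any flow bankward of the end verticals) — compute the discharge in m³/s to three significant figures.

Panel 1-2: Δb = 2.8 m, d̄ = (0.21+0.50)/2 = 0.355, v̄ = (0.44+0.48)/2 = 0.46 → q = 2.8×0.355×0.46 = 0.4572 m³/s
Panel 2-3: Δb = 12.8 m, d̄ = (0.50+0.67)/2 = 0.585, v̄ = (0.48+0.65)/2 = 0.565 → q = 12.8×0.585×0.565 = 4.231 m³/s
Panel 3-4: Δb = 8.6 m, d̄ = (0.67+0.26)/2 = 0.465, v̄ = (0.65+0.28)/2 = 0.465 → q = 8.6×0.465×0.465 = 1.860 m³/s
Q = Σ q = 6.547 m³/s

6.55 m³/s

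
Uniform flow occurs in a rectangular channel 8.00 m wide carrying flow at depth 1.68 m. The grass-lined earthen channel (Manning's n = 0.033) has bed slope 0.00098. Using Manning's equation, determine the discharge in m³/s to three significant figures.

A = b·y = 8.00 × 1.68 = 13.44 m²
P = b + 2y = 8.00 + 2×1.68 = 11.36 m
R = A/P = 13.44/11.36 = 1.183 m
Q = (1/n)·A·R^(2/3)·S^(1/2) = (1/0.033) × 13.44 × 1.183^(2/3) × 0.00098^(1/2) = 14.26 m³/s

14.3 m³/s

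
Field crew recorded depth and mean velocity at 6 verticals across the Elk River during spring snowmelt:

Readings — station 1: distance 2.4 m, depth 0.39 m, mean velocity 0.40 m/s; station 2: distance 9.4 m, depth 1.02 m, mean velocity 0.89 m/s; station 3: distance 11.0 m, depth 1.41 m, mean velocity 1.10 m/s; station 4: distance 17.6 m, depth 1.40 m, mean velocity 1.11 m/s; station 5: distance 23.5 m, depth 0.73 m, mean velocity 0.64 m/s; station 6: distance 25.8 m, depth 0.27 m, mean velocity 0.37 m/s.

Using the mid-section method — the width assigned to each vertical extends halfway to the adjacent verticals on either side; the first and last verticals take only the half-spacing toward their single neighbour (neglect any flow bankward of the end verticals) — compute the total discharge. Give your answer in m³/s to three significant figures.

w_1 = (9.4 − 2.4)/2 = 3.5 m; q_1 = 0.40 × 0.39 × 3.5 = 0.5460 m³/s
w_2 = (11.0 − 2.4)/2 = 4.3 m; q_2 = 0.89 × 1.02 × 4.3 = 3.904 m³/s
w_3 = (17.6 − 9.4)/2 = 4.1 m; q_3 = 1.10 × 1.41 × 4.1 = 6.359 m³/s
w_4 = (23.5 − 11.0)/2 = 6.25 m; q_4 = 1.11 × 1.40 × 6.25 = 9.713 m³/s
w_5 = (25.8 − 17.6)/2 = 4.1 m; q_5 = 0.64 × 0.73 × 4.1 = 1.916 m³/s
w_6 = (25.8 − 23.5)/2 = 1.15 m; q_6 = 0.37 × 0.27 × 1.15 = 0.1149 m³/s
Q = Σ qᵢ = 22.55 m³/s

22.6 m³/s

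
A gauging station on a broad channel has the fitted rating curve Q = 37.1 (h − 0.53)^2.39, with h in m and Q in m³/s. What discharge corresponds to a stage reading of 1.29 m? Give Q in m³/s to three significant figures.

Q = 37.1 × (1.29 − 0.53)^2.39 = 37.1 × 0.76^2.39 = 19.25 m³/s

19.3 m³/s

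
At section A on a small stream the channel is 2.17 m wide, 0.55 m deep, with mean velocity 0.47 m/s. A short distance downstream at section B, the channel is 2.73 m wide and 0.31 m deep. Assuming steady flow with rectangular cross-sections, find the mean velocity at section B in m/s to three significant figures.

Q = A₁V₁ = (2.17×0.55) × 0.47 = 0.5609 m³/s
A₂ = 2.73 × 0.31 = 0.8463 m²
V₂ = Q/A₂ = 0.5609/0.8463 = 0.6628 m/s

0.663 m/s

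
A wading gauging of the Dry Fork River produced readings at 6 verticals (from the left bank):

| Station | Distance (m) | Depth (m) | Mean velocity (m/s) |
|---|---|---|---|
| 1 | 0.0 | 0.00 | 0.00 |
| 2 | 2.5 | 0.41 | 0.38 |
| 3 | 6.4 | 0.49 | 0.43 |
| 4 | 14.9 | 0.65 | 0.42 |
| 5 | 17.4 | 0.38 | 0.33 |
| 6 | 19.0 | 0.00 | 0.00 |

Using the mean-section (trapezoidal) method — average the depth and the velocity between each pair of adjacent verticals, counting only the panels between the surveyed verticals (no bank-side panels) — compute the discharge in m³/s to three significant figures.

Panel 1-2: Δb = 2.5 m, d̄ = (0.00+0.41)/2 = 0.205, v̄ = (0.00+0.38)/2 = 0.19 → q = 2.5×0.205×0.19 = 0.09738 m³/s
Panel 2-3: Δb = 3.9 m, d̄ = (0.41+0.49)/2 = 0.45, v̄ = (0.38+0.43)/2 = 0.405 → q = 3.9×0.45×0.405 = 0.7108 m³/s
Panel 3-4: Δb = 8.5 m, d̄ = (0.49+0.65)/2 = 0.57, v̄ = (0.43+0.42)/2 = 0.425 → q = 8.5×0.57×0.425 = 2.059 m³/s
Panel 4-5: Δb = 2.5 m, d̄ = (0.65+0.38)/2 = 0.515, v̄ = (0.42+0.33)/2 = 0.375 → q = 2.5×0.515×0.375 = 0.4828 m³/s
Panel 5-6: Δb = 1.6 m, d̄ = (0.38+0.00)/2 = 0.19, v̄ = (0.33+0.00)/2 = 0.165 → q = 1.6×0.19×0.165 = 0.05016 m³/s
Q = Σ q = 3.400 m³/s

3.40 m³/s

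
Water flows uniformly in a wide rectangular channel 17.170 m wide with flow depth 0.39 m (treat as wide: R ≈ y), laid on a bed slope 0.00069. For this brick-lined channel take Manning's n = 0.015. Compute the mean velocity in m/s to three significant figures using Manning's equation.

0.935 m/s

A = b·y = 17.170 × 0.39 = 6.696 m²
Wide channel: R ≈ y = 0.39 m
Q = (1/n)·A·R^(2/3)·S^(1/2) = (1/0.015) × 6.696 × 0.3900^(2/3) × 0.00069^(1/2) = 6.260 m³/s
V = Q/A = 6.260/6.696 = 0.9348 m/s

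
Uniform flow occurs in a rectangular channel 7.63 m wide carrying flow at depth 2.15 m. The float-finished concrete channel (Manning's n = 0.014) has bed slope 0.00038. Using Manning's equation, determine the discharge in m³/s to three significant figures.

28.2 m³/s

A = b·y = 7.63 × 2.15 = 16.40 m²
P = b + 2y = 7.63 + 2×2.15 = 11.93 m
R = A/P = 16.40/11.93 = 1.375 m
Q = (1/n)·A·R^(2/3)·S^(1/2) = (1/0.014) × 16.40 × 1.375^(2/3) × 0.00038^(1/2) = 28.25 m³/s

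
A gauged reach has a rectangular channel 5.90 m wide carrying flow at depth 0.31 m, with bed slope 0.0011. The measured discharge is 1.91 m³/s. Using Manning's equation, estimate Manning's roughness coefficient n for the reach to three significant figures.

A = b·y = 5.90 × 0.31 = 1.829 m²
P = b + 2y = 5.90 + 2×0.31 = 6.520 m
R = A/P = 1.829/6.520 = 0.2805 m
n = (1/Q)·A·R^(2/3)·S^(1/2) = (1/1.91) × 1.829 × 0.4285 × 0.03317 = 0.01361

0.0136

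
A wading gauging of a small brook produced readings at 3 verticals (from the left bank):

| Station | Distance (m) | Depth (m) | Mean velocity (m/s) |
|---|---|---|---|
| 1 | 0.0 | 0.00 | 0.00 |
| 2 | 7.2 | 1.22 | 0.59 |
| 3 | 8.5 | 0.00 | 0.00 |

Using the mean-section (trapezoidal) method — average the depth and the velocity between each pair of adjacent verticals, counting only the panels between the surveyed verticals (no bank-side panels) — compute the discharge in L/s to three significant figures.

Panel 1-2: Δb = 7.2 m, d̄ = (0.00+1.22)/2 = 0.61, v̄ = (0.00+0.59)/2 = 0.295 → q = 7.2×0.61×0.295 = 1.296 m³/s
Panel 2-3: Δb = 1.3 m, d̄ = (1.22+0.00)/2 = 0.61, v̄ = (0.59+0.00)/2 = 0.295 → q = 1.3×0.61×0.295 = 0.2339 m³/s
Q = Σ q = 1.530 m³/s
= 1.530 × 1000 = 1530 L/s

1530 L/s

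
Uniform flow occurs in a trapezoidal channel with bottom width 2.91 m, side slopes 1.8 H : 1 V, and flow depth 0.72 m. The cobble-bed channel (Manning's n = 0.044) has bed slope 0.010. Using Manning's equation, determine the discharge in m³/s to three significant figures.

4.42 m³/s

A = (b + z·y)·y = (2.91 + 1.8×0.72)×0.72 = 3.028 m²
P = b + 2y√(1+z²) = 2.91 + 2×0.72×√(1+1.8²) = 5.875 m
R = A/P = 3.028/5.875 = 0.5154 m
Q = (1/n)·A·R^(2/3)·S^(1/2) = (1/0.044) × 3.028 × 0.5154^(2/3) × 0.010^(1/2) = 4.425 m³/s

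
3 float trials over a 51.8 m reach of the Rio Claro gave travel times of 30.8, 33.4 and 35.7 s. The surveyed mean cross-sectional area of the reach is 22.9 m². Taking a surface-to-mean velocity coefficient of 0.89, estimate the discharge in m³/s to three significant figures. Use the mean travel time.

t̄ = (30.8 + 33.4 + 35.7) / 3 = 33.3 s
v_surface = L / t̄ = 51.8 / 33.3 = 1.556 m/s
v_mean = 0.89 × 1.556 = 1.384 m/s
Q = A × v_mean = 22.9 × 1.384 = 31.70 m³/s

31.7 m³/s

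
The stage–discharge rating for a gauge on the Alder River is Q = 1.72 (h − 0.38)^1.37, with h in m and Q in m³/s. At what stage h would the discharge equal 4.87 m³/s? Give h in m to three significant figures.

2.52 m

h − h₀ = (Q/C)^(1/b) = (4.87/1.72)^(1/1.37) = 2.138 m
h = 0.38 + 2.138 = 2.518 m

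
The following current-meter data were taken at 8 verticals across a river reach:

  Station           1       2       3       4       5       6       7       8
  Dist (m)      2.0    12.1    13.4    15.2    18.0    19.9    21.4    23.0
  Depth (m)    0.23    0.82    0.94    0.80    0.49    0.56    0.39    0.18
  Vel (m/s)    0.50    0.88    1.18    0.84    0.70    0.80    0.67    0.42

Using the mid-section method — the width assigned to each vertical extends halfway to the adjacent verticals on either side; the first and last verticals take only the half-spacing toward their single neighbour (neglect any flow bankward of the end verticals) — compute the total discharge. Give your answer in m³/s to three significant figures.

w_1 = (12.1 − 2.0)/2 = 5.05 m; q_1 = 0.50 × 0.23 × 5.05 = 0.5808 m³/s
w_2 = (13.4 − 2.0)/2 = 5.7 m; q_2 = 0.88 × 0.82 × 5.7 = 4.113 m³/s
w_3 = (15.2 − 12.1)/2 = 1.55 m; q_3 = 1.18 × 0.94 × 1.55 = 1.719 m³/s
w_4 = (18.0 − 13.4)/2 = 2.3 m; q_4 = 0.84 × 0.80 × 2.3 = 1.546 m³/s
w_5 = (19.9 − 15.2)/2 = 2.35 m; q_5 = 0.70 × 0.49 × 2.35 = 0.8061 m³/s
w_6 = (21.4 − 18.0)/2 = 1.7 m; q_6 = 0.80 × 0.56 × 1.7 = 0.7616 m³/s
w_7 = (23.0 − 19.9)/2 = 1.55 m; q_7 = 0.67 × 0.39 × 1.55 = 0.4050 m³/s
w_8 = (23.0 − 21.4)/2 = 0.8 m; q_8 = 0.42 × 0.18 × 0.8 = 0.06048 m³/s
Q = Σ qᵢ = 9.992 m³/s

9.99 m³/s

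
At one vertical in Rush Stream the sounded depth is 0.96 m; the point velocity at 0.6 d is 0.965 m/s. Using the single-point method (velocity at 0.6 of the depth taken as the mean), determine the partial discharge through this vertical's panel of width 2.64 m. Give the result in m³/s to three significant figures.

v̄ = v₀.₆ = 0.965 m/s
q = v̄ × d × w = 0.9650 × 0.96 × 2.64 = 2.446 m³/s

2.45 m³/s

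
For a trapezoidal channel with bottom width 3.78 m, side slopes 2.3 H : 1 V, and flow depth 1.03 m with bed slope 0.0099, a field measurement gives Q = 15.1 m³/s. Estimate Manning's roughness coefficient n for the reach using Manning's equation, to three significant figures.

A = (b + z·y)·y = (3.78 + 2.3×1.03)×1.03 = 6.333 m²
P = b + 2y√(1+z²) = 3.78 + 2×1.03×√(1+2.3²) = 8.946 m
R = A/P = 6.333/8.946 = 0.7079 m
n = (1/Q)·A·R^(2/3)·S^(1/2) = (1/15.1) × 6.333 × 0.7943 × 0.09950 = 0.03315

0.0331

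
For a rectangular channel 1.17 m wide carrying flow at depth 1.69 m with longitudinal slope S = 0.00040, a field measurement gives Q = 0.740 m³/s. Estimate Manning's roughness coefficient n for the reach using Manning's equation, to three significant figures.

A = b·y = 1.17 × 1.69 = 1.977 m²
P = b + 2y = 1.17 + 2×1.69 = 4.550 m
R = A/P = 1.977/4.550 = 0.4346 m
n = (1/Q)·A·R^(2/3)·S^(1/2) = (1/0.740) × 1.977 × 0.5737 × 0.02000 = 0.03066

0.0307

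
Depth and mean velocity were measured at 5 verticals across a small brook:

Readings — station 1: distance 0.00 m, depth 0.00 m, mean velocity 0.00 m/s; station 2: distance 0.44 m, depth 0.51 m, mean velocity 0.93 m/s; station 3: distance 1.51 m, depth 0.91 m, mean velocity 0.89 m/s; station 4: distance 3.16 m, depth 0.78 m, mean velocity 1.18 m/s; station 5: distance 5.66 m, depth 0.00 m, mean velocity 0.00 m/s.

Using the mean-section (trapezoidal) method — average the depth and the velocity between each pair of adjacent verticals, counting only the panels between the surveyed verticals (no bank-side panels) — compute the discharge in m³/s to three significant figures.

Panel 1-2: Δb = 0.44 m, d̄ = (0.00+0.51)/2 = 0.255, v̄ = (0.00+0.93)/2 = 0.465 → q = 0.44×0.255×0.465 = 0.05217 m³/s
Panel 2-3: Δb = 1.07 m, d̄ = (0.51+0.91)/2 = 0.71, v̄ = (0.93+0.89)/2 = 0.91 → q = 1.07×0.71×0.91 = 0.6913 m³/s
Panel 3-4: Δb = 1.65 m, d̄ = (0.91+0.78)/2 = 0.845, v̄ = (0.89+1.18)/2 = 1.035 → q = 1.65×0.845×1.035 = 1.443 m³/s
Panel 4-5: Δb = 2.5 m, d̄ = (0.78+0.00)/2 = 0.39, v̄ = (1.18+0.00)/2 = 0.59 → q = 2.5×0.39×0.59 = 0.5753 m³/s
Q = Σ q = 2.762 m³/s

2.76 m³/s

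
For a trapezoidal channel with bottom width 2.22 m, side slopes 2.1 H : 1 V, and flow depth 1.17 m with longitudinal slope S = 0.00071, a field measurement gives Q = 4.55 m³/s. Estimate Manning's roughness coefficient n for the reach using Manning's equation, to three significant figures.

0.0256

A = (b + z·y)·y = (2.22 + 2.1×1.17)×1.17 = 5.472 m²
P = b + 2y√(1+z²) = 2.22 + 2×1.17×√(1+2.1²) = 7.663 m
R = A/P = 5.472/7.663 = 0.7141 m
n = (1/Q)·A·R^(2/3)·S^(1/2) = (1/4.55) × 5.472 × 0.7989 × 0.02665 = 0.02560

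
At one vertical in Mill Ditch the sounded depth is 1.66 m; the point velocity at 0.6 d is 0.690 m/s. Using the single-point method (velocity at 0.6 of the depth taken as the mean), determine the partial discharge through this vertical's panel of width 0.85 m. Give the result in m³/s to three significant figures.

v̄ = v₀.₆ = 0.690 m/s
q = v̄ × d × w = 0.6900 × 1.66 × 0.85 = 0.9736 m³/s

0.974 m³/s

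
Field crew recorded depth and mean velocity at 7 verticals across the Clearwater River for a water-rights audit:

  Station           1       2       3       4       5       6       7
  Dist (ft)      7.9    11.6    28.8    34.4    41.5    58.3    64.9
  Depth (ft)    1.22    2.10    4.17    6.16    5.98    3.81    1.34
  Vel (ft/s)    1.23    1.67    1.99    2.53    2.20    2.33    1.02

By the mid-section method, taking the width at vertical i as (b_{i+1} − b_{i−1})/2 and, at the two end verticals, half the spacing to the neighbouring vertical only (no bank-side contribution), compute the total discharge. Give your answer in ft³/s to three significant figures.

w_1 = (11.6 − 7.9)/2 = 1.85 ft; q_1 = 1.23 × 1.22 × 1.85 = 2.776 ft³/s
w_2 = (28.8 − 7.9)/2 = 10.45 ft; q_2 = 1.67 × 2.10 × 10.45 = 36.65 ft³/s
w_3 = (34.4 − 11.6)/2 = 11.4 ft; q_3 = 1.99 × 4.17 × 11.4 = 94.60 ft³/s
w_4 = (41.5 − 28.8)/2 = 6.35 ft; q_4 = 2.53 × 6.16 × 6.35 = 98.96 ft³/s
w_5 = (58.3 − 34.4)/2 = 11.95 ft; q_5 = 2.20 × 5.98 × 11.95 = 157.2 ft³/s
w_6 = (64.9 − 41.5)/2 = 11.7 ft; q_6 = 2.33 × 3.81 × 11.7 = 103.9 ft³/s
w_7 = (64.9 − 58.3)/2 = 3.3 ft; q_7 = 1.02 × 1.34 × 3.3 = 4.510 ft³/s
Q = Σ qᵢ = 498.6 ft³/s

499 ft³/s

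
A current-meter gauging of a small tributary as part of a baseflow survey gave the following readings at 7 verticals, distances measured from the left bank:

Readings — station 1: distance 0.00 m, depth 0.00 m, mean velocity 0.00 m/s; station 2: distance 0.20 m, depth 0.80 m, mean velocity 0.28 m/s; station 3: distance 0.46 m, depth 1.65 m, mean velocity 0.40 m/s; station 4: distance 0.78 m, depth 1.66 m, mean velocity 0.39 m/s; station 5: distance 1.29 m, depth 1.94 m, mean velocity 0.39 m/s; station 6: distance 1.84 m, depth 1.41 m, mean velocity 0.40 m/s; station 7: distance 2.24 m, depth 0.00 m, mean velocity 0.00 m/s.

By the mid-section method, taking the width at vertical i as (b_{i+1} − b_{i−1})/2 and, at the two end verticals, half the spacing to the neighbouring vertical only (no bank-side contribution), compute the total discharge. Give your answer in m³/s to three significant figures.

w_2 = (0.46 − 0.00)/2 = 0.23 m; q_2 = 0.28 × 0.80 × 0.23 = 0.05152 m³/s
w_3 = (0.78 − 0.20)/2 = 0.29 m; q_3 = 0.40 × 1.65 × 0.29 = 0.1914 m³/s
w_4 = (1.29 − 0.46)/2 = 0.415 m; q_4 = 0.39 × 1.66 × 0.415 = 0.2687 m³/s
w_5 = (1.84 − 0.78)/2 = 0.53 m; q_5 = 0.39 × 1.94 × 0.53 = 0.4010 m³/s
w_6 = (2.24 − 1.29)/2 = 0.475 m; q_6 = 0.40 × 1.41 × 0.475 = 0.2679 m³/s
Stations 1, 7 contribute zero (depth or velocity is 0).
Q = Σ qᵢ = 1.180 m³/s

1.18 m³/s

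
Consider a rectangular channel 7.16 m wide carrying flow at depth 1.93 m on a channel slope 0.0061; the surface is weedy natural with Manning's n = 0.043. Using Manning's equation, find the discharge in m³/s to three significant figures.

29.2 m³/s

A = b·y = 7.16 × 1.93 = 13.82 m²
P = b + 2y = 7.16 + 2×1.93 = 11.02 m
R = A/P = 13.82/11.02 = 1.254 m
Q = (1/n)·A·R^(2/3)·S^(1/2) = (1/0.043) × 13.82 × 1.254^(2/3) × 0.0061^(1/2) = 29.19 m³/s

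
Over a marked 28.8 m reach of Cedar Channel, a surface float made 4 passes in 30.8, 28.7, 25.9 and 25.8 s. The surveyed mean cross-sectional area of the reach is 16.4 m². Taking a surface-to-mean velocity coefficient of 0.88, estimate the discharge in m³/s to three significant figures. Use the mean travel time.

t̄ = (30.8 + 28.7 + 25.9 + 25.8) / 4 = 27.8 s
v_surface = L / t̄ = 28.8 / 27.8 = 1.036 m/s
v_mean = 0.88 × 1.036 = 0.9117 m/s
Q = A × v_mean = 16.4 × 0.9117 = 14.95 m³/s

15.0 m³/s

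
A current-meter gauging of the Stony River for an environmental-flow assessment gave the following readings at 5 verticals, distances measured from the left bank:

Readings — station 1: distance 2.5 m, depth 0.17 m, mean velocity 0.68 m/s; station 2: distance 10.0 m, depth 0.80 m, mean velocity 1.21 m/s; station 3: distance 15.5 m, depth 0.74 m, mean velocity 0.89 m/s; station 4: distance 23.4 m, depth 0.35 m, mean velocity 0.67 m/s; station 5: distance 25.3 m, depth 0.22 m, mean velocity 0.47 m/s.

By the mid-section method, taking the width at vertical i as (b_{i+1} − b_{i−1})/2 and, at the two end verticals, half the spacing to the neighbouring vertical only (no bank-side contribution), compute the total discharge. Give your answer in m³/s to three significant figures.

12.4 m³/s

w_1 = (10.0 − 2.5)/2 = 3.75 m; q_1 = 0.68 × 0.17 × 3.75 = 0.4335 m³/s
w_2 = (15.5 − 2.5)/2 = 6.5 m; q_2 = 1.21 × 0.80 × 6.5 = 6.292 m³/s
w_3 = (23.4 − 10.0)/2 = 6.7 m; q_3 = 0.89 × 0.74 × 6.7 = 4.413 m³/s
w_4 = (25.3 − 15.5)/2 = 4.9 m; q_4 = 0.67 × 0.35 × 4.9 = 1.149 m³/s
w_5 = (25.3 − 23.4)/2 = 0.95 m; q_5 = 0.47 × 0.22 × 0.95 = 0.09823 m³/s
Q = Σ qᵢ = 12.39 m³/s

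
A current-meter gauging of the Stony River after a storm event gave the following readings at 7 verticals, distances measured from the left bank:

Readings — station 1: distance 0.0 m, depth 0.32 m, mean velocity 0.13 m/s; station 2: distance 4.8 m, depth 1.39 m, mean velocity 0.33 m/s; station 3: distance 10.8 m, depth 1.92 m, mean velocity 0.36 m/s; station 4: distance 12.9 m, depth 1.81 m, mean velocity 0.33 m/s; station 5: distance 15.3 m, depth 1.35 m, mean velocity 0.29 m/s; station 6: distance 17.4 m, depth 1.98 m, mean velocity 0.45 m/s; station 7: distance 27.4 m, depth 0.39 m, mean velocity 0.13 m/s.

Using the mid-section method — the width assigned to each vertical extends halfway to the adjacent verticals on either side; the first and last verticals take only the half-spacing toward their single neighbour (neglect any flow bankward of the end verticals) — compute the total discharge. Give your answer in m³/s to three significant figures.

13.2 m³/s

w_1 = (4.8 − 0.0)/2 = 2.4 m; q_1 = 0.13 × 0.32 × 2.4 = 0.09984 m³/s
w_2 = (10.8 − 0.0)/2 = 5.4 m; q_2 = 0.33 × 1.39 × 5.4 = 2.477 m³/s
w_3 = (12.9 − 4.8)/2 = 4.05 m; q_3 = 0.36 × 1.92 × 4.05 = 2.799 m³/s
w_4 = (15.3 − 10.8)/2 = 2.25 m; q_4 = 0.33 × 1.81 × 2.25 = 1.344 m³/s
w_5 = (17.4 − 12.9)/2 = 2.25 m; q_5 = 0.29 × 1.35 × 2.25 = 0.8809 m³/s
w_6 = (27.4 − 15.3)/2 = 6.05 m; q_6 = 0.45 × 1.98 × 6.05 = 5.391 m³/s
w_7 = (27.4 − 17.4)/2 = 5 m; q_7 = 0.13 × 0.39 × 5 = 0.2535 m³/s
Q = Σ qᵢ = 13.25 m³/s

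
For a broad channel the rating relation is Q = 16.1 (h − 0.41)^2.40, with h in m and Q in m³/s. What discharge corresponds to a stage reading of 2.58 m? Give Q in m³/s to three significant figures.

Q = 16.1 × (2.58 − 0.41)^2.40 = 16.1 × 2.17^2.40 = 103.4 m³/s

103 m³/s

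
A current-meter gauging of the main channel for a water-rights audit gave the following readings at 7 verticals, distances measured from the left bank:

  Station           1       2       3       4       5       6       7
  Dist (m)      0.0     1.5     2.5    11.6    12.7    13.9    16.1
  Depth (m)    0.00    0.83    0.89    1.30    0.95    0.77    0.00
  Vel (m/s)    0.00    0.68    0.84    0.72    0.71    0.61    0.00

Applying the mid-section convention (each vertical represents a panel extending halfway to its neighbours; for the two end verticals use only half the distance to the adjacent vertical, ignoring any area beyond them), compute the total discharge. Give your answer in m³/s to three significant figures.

10.8 m³/s

w_2 = (2.5 − 0.0)/2 = 1.25 m; q_2 = 0.68 × 0.83 × 1.25 = 0.7055 m³/s
w_3 = (11.6 − 1.5)/2 = 5.05 m; q_3 = 0.84 × 0.89 × 5.05 = 3.775 m³/s
w_4 = (12.7 − 2.5)/2 = 5.1 m; q_4 = 0.72 × 1.30 × 5.1 = 4.774 m³/s
w_5 = (13.9 − 11.6)/2 = 1.15 m; q_5 = 0.71 × 0.95 × 1.15 = 0.7757 m³/s
w_6 = (16.1 − 12.7)/2 = 1.7 m; q_6 = 0.61 × 0.77 × 1.7 = 0.7985 m³/s
Stations 1, 7 contribute zero (depth or velocity is 0).
Q = Σ qᵢ = 10.83 m³/s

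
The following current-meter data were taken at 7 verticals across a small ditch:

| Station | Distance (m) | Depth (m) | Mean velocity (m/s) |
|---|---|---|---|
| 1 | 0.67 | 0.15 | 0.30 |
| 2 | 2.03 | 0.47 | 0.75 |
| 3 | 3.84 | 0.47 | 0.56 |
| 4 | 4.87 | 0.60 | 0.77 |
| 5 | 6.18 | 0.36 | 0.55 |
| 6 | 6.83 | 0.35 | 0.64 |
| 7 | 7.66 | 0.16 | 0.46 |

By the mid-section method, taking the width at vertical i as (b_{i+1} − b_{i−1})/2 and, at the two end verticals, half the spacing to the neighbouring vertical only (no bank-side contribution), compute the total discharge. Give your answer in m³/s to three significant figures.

w_1 = (2.03 − 0.67)/2 = 0.68 m; q_1 = 0.30 × 0.15 × 0.68 = 0.03060 m³/s
w_2 = (3.84 − 0.67)/2 = 1.585 m; q_2 = 0.75 × 0.47 × 1.585 = 0.5587 m³/s
w_3 = (4.87 − 2.03)/2 = 1.42 m; q_3 = 0.56 × 0.47 × 1.42 = 0.3737 m³/s
w_4 = (6.18 − 3.84)/2 = 1.17 m; q_4 = 0.77 × 0.60 × 1.17 = 0.5405 m³/s
w_5 = (6.83 − 4.87)/2 = 0.98 m; q_5 = 0.55 × 0.36 × 0.98 = 0.1940 m³/s
w_6 = (7.66 − 6.18)/2 = 0.74 m; q_6 = 0.64 × 0.35 × 0.74 = 0.1658 m³/s
w_7 = (7.66 − 6.83)/2 = 0.415 m; q_7 = 0.46 × 0.16 × 0.415 = 0.03054 m³/s
Q = Σ qᵢ = 1.894 m³/s

1.89 m³/s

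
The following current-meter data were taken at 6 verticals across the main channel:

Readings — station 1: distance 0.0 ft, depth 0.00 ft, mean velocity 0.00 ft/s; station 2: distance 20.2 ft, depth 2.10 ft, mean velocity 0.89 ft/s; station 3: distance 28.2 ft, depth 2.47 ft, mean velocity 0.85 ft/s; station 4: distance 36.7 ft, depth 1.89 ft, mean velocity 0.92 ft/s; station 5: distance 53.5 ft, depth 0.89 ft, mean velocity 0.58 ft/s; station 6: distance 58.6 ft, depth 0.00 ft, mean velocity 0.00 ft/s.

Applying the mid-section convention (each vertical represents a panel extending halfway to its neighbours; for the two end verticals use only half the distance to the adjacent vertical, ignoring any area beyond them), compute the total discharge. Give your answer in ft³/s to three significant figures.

71.3 ft³/s

w_2 = (28.2 − 0.0)/2 = 14.1 ft; q_2 = 0.89 × 2.10 × 14.1 = 26.35 ft³/s
w_3 = (36.7 − 20.2)/2 = 8.25 ft; q_3 = 0.85 × 2.47 × 8.25 = 17.32 ft³/s
w_4 = (53.5 − 28.2)/2 = 12.65 ft; q_4 = 0.92 × 1.89 × 12.65 = 22.00 ft³/s
w_5 = (58.6 − 36.7)/2 = 10.95 ft; q_5 = 0.58 × 0.89 × 10.95 = 5.652 ft³/s
Stations 1, 6 contribute zero (depth or velocity is 0).
Q = Σ qᵢ = 71.32 ft³/s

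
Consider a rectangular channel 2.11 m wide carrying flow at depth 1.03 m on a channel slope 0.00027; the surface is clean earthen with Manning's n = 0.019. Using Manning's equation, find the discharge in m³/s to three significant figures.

A = b·y = 2.11 × 1.03 = 2.173 m²
P = b + 2y = 2.11 + 2×1.03 = 4.170 m
R = A/P = 2.173/4.170 = 0.5212 m
Q = (1/n)·A·R^(2/3)·S^(1/2) = (1/0.019) × 2.173 × 0.5212^(2/3) × 0.00027^(1/2) = 1.217 m³/s

1.22 m³/s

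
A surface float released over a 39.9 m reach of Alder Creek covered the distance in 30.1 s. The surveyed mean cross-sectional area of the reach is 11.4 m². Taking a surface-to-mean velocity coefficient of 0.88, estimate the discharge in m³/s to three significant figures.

13.3 m³/s

v_surface = L / t̄ = 39.9 / 30.1 = 1.326 m/s
v_mean = 0.88 × 1.326 = 1.167 m/s
Q = A × v_mean = 11.4 × 1.167 = 13.30 m³/s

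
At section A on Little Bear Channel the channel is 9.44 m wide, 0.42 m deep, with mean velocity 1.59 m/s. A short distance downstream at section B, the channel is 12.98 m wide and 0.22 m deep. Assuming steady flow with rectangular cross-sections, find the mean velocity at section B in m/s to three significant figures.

2.21 m/s

Q = A₁V₁ = (9.44×0.42) × 1.59 = 6.304 m³/s
A₂ = 12.98 × 0.22 = 2.856 m²
V₂ = Q/A₂ = 6.304/2.856 = 2.208 m/s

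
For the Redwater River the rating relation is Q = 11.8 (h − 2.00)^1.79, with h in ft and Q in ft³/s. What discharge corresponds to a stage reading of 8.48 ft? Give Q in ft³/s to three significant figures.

335 ft³/s

Q = 11.8 × (8.48 − 2.00)^1.79 = 11.8 × 6.48^1.79 = 334.7 ft³/s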